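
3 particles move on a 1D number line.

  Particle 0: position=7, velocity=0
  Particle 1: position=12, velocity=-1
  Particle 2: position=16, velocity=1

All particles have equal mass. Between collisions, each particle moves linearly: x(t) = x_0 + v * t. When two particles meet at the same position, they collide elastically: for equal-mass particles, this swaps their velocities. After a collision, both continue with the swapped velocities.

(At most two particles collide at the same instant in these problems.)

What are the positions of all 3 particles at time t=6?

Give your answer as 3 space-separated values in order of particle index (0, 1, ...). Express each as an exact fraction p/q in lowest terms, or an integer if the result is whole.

Answer: 6 7 22

Derivation:
Collision at t=5: particles 0 and 1 swap velocities; positions: p0=7 p1=7 p2=21; velocities now: v0=-1 v1=0 v2=1
Advance to t=6 (no further collisions before then); velocities: v0=-1 v1=0 v2=1; positions = 6 7 22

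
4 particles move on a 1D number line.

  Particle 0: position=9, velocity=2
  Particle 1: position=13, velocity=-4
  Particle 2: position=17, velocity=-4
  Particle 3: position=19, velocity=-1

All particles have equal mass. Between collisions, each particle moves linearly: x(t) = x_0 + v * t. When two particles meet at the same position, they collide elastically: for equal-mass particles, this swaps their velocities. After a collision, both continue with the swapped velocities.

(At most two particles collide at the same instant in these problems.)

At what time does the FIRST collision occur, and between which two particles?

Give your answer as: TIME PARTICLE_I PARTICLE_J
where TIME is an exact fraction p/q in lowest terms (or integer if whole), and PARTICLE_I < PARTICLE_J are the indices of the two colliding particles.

Pair (0,1): pos 9,13 vel 2,-4 -> gap=4, closing at 6/unit, collide at t=2/3
Pair (1,2): pos 13,17 vel -4,-4 -> not approaching (rel speed 0 <= 0)
Pair (2,3): pos 17,19 vel -4,-1 -> not approaching (rel speed -3 <= 0)
Earliest collision: t=2/3 between 0 and 1

Answer: 2/3 0 1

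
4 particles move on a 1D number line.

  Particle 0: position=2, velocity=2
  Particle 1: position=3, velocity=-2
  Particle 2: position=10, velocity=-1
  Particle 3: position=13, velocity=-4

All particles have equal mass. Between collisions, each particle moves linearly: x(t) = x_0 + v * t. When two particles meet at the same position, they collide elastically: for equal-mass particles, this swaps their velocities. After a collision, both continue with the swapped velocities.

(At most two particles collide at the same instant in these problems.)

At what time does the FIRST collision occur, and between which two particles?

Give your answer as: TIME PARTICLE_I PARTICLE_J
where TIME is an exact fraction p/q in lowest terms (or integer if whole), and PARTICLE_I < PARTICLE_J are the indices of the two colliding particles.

Answer: 1/4 0 1

Derivation:
Pair (0,1): pos 2,3 vel 2,-2 -> gap=1, closing at 4/unit, collide at t=1/4
Pair (1,2): pos 3,10 vel -2,-1 -> not approaching (rel speed -1 <= 0)
Pair (2,3): pos 10,13 vel -1,-4 -> gap=3, closing at 3/unit, collide at t=1
Earliest collision: t=1/4 between 0 and 1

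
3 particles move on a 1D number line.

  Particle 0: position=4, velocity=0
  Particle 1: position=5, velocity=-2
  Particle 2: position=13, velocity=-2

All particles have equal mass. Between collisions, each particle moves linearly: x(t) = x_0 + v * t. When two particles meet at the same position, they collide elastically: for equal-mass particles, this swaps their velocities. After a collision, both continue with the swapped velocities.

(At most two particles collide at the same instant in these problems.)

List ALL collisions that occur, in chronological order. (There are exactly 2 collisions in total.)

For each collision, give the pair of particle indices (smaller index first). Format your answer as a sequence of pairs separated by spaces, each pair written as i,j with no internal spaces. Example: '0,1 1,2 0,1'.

Answer: 0,1 1,2

Derivation:
Collision at t=1/2: particles 0 and 1 swap velocities; positions: p0=4 p1=4 p2=12; velocities now: v0=-2 v1=0 v2=-2
Collision at t=9/2: particles 1 and 2 swap velocities; positions: p0=-4 p1=4 p2=4; velocities now: v0=-2 v1=-2 v2=0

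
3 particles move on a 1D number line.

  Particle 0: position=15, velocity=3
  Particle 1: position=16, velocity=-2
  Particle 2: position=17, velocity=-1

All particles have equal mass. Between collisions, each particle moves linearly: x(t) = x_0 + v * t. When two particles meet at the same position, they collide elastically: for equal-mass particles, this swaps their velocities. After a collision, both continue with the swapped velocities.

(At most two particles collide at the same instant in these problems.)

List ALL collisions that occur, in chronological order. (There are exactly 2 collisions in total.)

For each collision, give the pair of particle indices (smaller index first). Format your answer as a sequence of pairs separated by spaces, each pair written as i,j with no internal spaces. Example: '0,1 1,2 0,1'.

Collision at t=1/5: particles 0 and 1 swap velocities; positions: p0=78/5 p1=78/5 p2=84/5; velocities now: v0=-2 v1=3 v2=-1
Collision at t=1/2: particles 1 and 2 swap velocities; positions: p0=15 p1=33/2 p2=33/2; velocities now: v0=-2 v1=-1 v2=3

Answer: 0,1 1,2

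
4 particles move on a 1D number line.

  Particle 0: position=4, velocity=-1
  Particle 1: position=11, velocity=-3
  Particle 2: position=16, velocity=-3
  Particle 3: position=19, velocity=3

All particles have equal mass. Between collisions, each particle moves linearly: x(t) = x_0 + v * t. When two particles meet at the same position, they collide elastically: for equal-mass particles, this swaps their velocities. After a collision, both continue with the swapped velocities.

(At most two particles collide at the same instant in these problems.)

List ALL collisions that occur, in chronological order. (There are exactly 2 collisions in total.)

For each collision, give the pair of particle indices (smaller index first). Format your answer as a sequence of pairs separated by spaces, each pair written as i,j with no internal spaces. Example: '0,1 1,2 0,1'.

Collision at t=7/2: particles 0 and 1 swap velocities; positions: p0=1/2 p1=1/2 p2=11/2 p3=59/2; velocities now: v0=-3 v1=-1 v2=-3 v3=3
Collision at t=6: particles 1 and 2 swap velocities; positions: p0=-7 p1=-2 p2=-2 p3=37; velocities now: v0=-3 v1=-3 v2=-1 v3=3

Answer: 0,1 1,2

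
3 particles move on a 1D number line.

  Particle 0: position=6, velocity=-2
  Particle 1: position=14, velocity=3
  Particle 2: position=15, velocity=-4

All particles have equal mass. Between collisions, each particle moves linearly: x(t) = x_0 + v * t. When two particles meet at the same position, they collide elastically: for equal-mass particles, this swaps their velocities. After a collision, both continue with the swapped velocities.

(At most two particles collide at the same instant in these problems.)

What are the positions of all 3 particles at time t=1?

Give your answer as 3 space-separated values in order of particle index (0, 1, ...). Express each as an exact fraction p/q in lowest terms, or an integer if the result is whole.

Answer: 4 11 17

Derivation:
Collision at t=1/7: particles 1 and 2 swap velocities; positions: p0=40/7 p1=101/7 p2=101/7; velocities now: v0=-2 v1=-4 v2=3
Advance to t=1 (no further collisions before then); velocities: v0=-2 v1=-4 v2=3; positions = 4 11 17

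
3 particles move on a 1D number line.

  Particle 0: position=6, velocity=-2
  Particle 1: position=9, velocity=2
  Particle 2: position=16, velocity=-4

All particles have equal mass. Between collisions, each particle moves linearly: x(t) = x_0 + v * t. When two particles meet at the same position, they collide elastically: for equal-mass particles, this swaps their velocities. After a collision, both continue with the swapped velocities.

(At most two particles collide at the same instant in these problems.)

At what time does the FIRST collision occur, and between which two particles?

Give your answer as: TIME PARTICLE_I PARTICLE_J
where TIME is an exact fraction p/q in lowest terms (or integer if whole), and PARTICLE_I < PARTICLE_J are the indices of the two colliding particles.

Pair (0,1): pos 6,9 vel -2,2 -> not approaching (rel speed -4 <= 0)
Pair (1,2): pos 9,16 vel 2,-4 -> gap=7, closing at 6/unit, collide at t=7/6
Earliest collision: t=7/6 between 1 and 2

Answer: 7/6 1 2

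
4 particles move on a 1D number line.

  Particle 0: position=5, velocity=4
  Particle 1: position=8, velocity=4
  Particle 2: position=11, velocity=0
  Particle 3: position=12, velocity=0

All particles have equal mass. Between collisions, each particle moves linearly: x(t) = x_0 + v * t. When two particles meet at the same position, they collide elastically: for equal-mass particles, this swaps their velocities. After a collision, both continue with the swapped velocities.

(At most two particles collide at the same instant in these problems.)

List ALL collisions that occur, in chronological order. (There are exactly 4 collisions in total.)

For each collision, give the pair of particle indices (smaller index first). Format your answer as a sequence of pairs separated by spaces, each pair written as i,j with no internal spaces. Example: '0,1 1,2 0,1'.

Answer: 1,2 2,3 0,1 1,2

Derivation:
Collision at t=3/4: particles 1 and 2 swap velocities; positions: p0=8 p1=11 p2=11 p3=12; velocities now: v0=4 v1=0 v2=4 v3=0
Collision at t=1: particles 2 and 3 swap velocities; positions: p0=9 p1=11 p2=12 p3=12; velocities now: v0=4 v1=0 v2=0 v3=4
Collision at t=3/2: particles 0 and 1 swap velocities; positions: p0=11 p1=11 p2=12 p3=14; velocities now: v0=0 v1=4 v2=0 v3=4
Collision at t=7/4: particles 1 and 2 swap velocities; positions: p0=11 p1=12 p2=12 p3=15; velocities now: v0=0 v1=0 v2=4 v3=4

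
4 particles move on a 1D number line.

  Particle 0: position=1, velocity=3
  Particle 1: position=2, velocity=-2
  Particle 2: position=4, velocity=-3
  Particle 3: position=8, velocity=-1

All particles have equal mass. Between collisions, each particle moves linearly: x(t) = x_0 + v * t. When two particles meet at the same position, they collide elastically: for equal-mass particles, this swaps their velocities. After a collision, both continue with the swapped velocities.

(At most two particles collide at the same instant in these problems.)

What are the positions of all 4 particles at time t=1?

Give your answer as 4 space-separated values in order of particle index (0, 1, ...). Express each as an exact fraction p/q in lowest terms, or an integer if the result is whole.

Collision at t=1/5: particles 0 and 1 swap velocities; positions: p0=8/5 p1=8/5 p2=17/5 p3=39/5; velocities now: v0=-2 v1=3 v2=-3 v3=-1
Collision at t=1/2: particles 1 and 2 swap velocities; positions: p0=1 p1=5/2 p2=5/2 p3=15/2; velocities now: v0=-2 v1=-3 v2=3 v3=-1
Advance to t=1 (no further collisions before then); velocities: v0=-2 v1=-3 v2=3 v3=-1; positions = 0 1 4 7

Answer: 0 1 4 7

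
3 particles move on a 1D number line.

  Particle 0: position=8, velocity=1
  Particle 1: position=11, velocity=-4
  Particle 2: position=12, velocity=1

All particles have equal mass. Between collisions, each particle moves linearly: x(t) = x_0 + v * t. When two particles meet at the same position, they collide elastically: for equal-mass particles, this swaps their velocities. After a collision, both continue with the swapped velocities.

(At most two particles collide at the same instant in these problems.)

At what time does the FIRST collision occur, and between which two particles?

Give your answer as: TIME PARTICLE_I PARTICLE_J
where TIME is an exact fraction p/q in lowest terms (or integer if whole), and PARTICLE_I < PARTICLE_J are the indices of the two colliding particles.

Pair (0,1): pos 8,11 vel 1,-4 -> gap=3, closing at 5/unit, collide at t=3/5
Pair (1,2): pos 11,12 vel -4,1 -> not approaching (rel speed -5 <= 0)
Earliest collision: t=3/5 between 0 and 1

Answer: 3/5 0 1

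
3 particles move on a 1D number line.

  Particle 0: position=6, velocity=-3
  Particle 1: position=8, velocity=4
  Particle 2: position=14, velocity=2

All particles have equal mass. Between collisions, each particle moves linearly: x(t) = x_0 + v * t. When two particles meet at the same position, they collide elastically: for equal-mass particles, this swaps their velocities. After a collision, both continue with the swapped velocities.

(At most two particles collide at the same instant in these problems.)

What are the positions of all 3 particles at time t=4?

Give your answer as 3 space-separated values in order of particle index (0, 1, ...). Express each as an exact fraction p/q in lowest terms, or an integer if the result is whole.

Collision at t=3: particles 1 and 2 swap velocities; positions: p0=-3 p1=20 p2=20; velocities now: v0=-3 v1=2 v2=4
Advance to t=4 (no further collisions before then); velocities: v0=-3 v1=2 v2=4; positions = -6 22 24

Answer: -6 22 24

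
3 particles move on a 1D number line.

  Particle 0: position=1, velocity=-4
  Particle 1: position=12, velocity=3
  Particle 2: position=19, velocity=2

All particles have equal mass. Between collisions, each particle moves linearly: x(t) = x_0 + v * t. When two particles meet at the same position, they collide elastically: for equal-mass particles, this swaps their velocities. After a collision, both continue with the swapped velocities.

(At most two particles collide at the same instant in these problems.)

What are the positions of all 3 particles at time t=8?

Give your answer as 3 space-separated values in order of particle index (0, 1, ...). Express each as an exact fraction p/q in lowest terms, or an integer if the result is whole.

Collision at t=7: particles 1 and 2 swap velocities; positions: p0=-27 p1=33 p2=33; velocities now: v0=-4 v1=2 v2=3
Advance to t=8 (no further collisions before then); velocities: v0=-4 v1=2 v2=3; positions = -31 35 36

Answer: -31 35 36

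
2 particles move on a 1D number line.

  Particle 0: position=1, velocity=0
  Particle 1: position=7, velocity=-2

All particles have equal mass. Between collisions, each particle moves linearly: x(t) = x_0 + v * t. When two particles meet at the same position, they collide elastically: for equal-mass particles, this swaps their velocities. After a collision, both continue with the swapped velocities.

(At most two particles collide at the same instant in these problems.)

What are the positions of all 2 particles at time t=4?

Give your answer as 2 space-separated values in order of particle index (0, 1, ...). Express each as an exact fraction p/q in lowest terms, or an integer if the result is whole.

Collision at t=3: particles 0 and 1 swap velocities; positions: p0=1 p1=1; velocities now: v0=-2 v1=0
Advance to t=4 (no further collisions before then); velocities: v0=-2 v1=0; positions = -1 1

Answer: -1 1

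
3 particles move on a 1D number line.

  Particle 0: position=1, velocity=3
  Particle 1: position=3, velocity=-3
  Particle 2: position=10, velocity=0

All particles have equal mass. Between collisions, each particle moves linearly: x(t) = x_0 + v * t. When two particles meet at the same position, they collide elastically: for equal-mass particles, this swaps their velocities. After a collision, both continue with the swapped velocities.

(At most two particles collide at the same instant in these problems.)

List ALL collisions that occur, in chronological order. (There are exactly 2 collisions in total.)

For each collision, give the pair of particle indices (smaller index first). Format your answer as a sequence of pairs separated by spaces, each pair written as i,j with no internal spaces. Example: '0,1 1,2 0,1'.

Answer: 0,1 1,2

Derivation:
Collision at t=1/3: particles 0 and 1 swap velocities; positions: p0=2 p1=2 p2=10; velocities now: v0=-3 v1=3 v2=0
Collision at t=3: particles 1 and 2 swap velocities; positions: p0=-6 p1=10 p2=10; velocities now: v0=-3 v1=0 v2=3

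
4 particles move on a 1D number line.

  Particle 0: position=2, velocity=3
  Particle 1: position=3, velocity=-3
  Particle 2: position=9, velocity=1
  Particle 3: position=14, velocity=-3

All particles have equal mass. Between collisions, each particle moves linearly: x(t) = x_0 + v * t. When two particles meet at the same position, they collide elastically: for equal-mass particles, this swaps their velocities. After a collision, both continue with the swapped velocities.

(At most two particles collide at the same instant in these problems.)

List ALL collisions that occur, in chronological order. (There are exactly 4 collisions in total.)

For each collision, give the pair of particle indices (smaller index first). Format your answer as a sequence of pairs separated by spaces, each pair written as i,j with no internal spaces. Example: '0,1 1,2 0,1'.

Collision at t=1/6: particles 0 and 1 swap velocities; positions: p0=5/2 p1=5/2 p2=55/6 p3=27/2; velocities now: v0=-3 v1=3 v2=1 v3=-3
Collision at t=5/4: particles 2 and 3 swap velocities; positions: p0=-3/4 p1=23/4 p2=41/4 p3=41/4; velocities now: v0=-3 v1=3 v2=-3 v3=1
Collision at t=2: particles 1 and 2 swap velocities; positions: p0=-3 p1=8 p2=8 p3=11; velocities now: v0=-3 v1=-3 v2=3 v3=1
Collision at t=7/2: particles 2 and 3 swap velocities; positions: p0=-15/2 p1=7/2 p2=25/2 p3=25/2; velocities now: v0=-3 v1=-3 v2=1 v3=3

Answer: 0,1 2,3 1,2 2,3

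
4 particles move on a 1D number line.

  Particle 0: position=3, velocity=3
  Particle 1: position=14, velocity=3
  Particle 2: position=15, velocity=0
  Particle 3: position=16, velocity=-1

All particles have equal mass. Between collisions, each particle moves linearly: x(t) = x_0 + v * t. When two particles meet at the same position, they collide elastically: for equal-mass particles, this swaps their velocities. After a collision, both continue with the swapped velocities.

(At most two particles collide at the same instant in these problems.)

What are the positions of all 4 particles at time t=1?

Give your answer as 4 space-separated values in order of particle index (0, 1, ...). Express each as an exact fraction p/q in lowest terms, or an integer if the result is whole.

Collision at t=1/3: particles 1 and 2 swap velocities; positions: p0=4 p1=15 p2=15 p3=47/3; velocities now: v0=3 v1=0 v2=3 v3=-1
Collision at t=1/2: particles 2 and 3 swap velocities; positions: p0=9/2 p1=15 p2=31/2 p3=31/2; velocities now: v0=3 v1=0 v2=-1 v3=3
Collision at t=1: particles 1 and 2 swap velocities; positions: p0=6 p1=15 p2=15 p3=17; velocities now: v0=3 v1=-1 v2=0 v3=3
Advance to t=1 (no further collisions before then); velocities: v0=3 v1=-1 v2=0 v3=3; positions = 6 15 15 17

Answer: 6 15 15 17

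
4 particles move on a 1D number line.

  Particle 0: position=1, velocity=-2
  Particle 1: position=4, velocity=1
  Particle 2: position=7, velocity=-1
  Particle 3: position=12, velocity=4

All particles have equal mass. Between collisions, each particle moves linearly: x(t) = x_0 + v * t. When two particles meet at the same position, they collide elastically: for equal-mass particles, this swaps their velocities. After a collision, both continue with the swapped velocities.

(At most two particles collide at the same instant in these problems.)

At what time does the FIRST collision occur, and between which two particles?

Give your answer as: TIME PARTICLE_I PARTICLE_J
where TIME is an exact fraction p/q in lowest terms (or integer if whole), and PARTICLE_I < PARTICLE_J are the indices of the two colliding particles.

Pair (0,1): pos 1,4 vel -2,1 -> not approaching (rel speed -3 <= 0)
Pair (1,2): pos 4,7 vel 1,-1 -> gap=3, closing at 2/unit, collide at t=3/2
Pair (2,3): pos 7,12 vel -1,4 -> not approaching (rel speed -5 <= 0)
Earliest collision: t=3/2 between 1 and 2

Answer: 3/2 1 2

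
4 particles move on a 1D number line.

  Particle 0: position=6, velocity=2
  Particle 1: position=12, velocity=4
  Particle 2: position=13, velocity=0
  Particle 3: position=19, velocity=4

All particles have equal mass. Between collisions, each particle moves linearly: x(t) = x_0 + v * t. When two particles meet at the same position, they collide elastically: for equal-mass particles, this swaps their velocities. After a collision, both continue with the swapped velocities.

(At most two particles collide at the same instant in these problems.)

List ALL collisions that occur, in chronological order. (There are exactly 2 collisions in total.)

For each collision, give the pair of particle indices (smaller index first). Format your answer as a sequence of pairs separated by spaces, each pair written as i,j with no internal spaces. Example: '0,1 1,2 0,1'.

Collision at t=1/4: particles 1 and 2 swap velocities; positions: p0=13/2 p1=13 p2=13 p3=20; velocities now: v0=2 v1=0 v2=4 v3=4
Collision at t=7/2: particles 0 and 1 swap velocities; positions: p0=13 p1=13 p2=26 p3=33; velocities now: v0=0 v1=2 v2=4 v3=4

Answer: 1,2 0,1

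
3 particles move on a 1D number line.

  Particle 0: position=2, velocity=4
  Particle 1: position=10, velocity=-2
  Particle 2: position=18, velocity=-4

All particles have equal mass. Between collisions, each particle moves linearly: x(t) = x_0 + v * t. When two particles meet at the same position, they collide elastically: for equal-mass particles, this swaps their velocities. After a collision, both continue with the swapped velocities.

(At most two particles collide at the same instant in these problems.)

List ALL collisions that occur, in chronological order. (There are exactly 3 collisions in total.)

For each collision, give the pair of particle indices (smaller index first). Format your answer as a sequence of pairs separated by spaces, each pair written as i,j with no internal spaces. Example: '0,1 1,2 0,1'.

Collision at t=4/3: particles 0 and 1 swap velocities; positions: p0=22/3 p1=22/3 p2=38/3; velocities now: v0=-2 v1=4 v2=-4
Collision at t=2: particles 1 and 2 swap velocities; positions: p0=6 p1=10 p2=10; velocities now: v0=-2 v1=-4 v2=4
Collision at t=4: particles 0 and 1 swap velocities; positions: p0=2 p1=2 p2=18; velocities now: v0=-4 v1=-2 v2=4

Answer: 0,1 1,2 0,1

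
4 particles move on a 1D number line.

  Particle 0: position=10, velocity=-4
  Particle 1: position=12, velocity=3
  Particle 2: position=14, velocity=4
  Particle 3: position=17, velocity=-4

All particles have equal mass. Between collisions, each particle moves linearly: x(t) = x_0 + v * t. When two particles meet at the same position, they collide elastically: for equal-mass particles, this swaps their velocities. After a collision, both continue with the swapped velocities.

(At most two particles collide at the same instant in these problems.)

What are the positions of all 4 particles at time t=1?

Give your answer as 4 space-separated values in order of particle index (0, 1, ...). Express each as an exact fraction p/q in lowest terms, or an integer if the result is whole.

Collision at t=3/8: particles 2 and 3 swap velocities; positions: p0=17/2 p1=105/8 p2=31/2 p3=31/2; velocities now: v0=-4 v1=3 v2=-4 v3=4
Collision at t=5/7: particles 1 and 2 swap velocities; positions: p0=50/7 p1=99/7 p2=99/7 p3=118/7; velocities now: v0=-4 v1=-4 v2=3 v3=4
Advance to t=1 (no further collisions before then); velocities: v0=-4 v1=-4 v2=3 v3=4; positions = 6 13 15 18

Answer: 6 13 15 18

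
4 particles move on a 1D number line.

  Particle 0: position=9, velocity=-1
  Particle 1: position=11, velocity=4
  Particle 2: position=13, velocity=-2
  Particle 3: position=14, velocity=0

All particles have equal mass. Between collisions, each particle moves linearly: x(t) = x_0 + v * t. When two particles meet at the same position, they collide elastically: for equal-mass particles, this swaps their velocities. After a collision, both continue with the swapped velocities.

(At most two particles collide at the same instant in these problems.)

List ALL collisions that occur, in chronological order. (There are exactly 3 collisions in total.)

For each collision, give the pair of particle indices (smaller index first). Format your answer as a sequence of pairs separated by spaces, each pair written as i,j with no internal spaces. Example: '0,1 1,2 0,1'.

Collision at t=1/3: particles 1 and 2 swap velocities; positions: p0=26/3 p1=37/3 p2=37/3 p3=14; velocities now: v0=-1 v1=-2 v2=4 v3=0
Collision at t=3/4: particles 2 and 3 swap velocities; positions: p0=33/4 p1=23/2 p2=14 p3=14; velocities now: v0=-1 v1=-2 v2=0 v3=4
Collision at t=4: particles 0 and 1 swap velocities; positions: p0=5 p1=5 p2=14 p3=27; velocities now: v0=-2 v1=-1 v2=0 v3=4

Answer: 1,2 2,3 0,1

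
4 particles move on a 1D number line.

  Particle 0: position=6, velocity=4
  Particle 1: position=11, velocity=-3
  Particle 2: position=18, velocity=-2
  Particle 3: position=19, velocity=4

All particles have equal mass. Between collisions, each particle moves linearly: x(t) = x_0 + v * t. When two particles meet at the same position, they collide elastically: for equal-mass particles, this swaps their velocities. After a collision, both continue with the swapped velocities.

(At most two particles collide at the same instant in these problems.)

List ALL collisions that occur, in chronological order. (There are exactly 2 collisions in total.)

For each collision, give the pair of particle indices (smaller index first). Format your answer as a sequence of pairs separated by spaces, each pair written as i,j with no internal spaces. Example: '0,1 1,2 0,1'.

Answer: 0,1 1,2

Derivation:
Collision at t=5/7: particles 0 and 1 swap velocities; positions: p0=62/7 p1=62/7 p2=116/7 p3=153/7; velocities now: v0=-3 v1=4 v2=-2 v3=4
Collision at t=2: particles 1 and 2 swap velocities; positions: p0=5 p1=14 p2=14 p3=27; velocities now: v0=-3 v1=-2 v2=4 v3=4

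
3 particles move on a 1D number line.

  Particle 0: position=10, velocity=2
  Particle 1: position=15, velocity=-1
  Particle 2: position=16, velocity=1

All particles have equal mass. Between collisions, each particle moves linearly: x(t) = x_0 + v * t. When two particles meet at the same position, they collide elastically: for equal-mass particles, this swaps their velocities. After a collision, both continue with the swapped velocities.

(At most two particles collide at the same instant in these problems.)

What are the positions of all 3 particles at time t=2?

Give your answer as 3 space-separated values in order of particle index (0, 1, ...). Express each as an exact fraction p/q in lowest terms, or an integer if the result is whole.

Collision at t=5/3: particles 0 and 1 swap velocities; positions: p0=40/3 p1=40/3 p2=53/3; velocities now: v0=-1 v1=2 v2=1
Advance to t=2 (no further collisions before then); velocities: v0=-1 v1=2 v2=1; positions = 13 14 18

Answer: 13 14 18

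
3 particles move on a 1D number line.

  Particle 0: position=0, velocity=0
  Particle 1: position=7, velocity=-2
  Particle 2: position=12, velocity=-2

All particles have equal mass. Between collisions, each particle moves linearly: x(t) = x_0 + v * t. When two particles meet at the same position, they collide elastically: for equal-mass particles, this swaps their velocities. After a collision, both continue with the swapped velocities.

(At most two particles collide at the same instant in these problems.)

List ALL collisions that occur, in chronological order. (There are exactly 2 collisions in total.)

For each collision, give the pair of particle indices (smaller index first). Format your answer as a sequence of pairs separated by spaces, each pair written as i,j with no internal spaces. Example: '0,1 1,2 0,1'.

Collision at t=7/2: particles 0 and 1 swap velocities; positions: p0=0 p1=0 p2=5; velocities now: v0=-2 v1=0 v2=-2
Collision at t=6: particles 1 and 2 swap velocities; positions: p0=-5 p1=0 p2=0; velocities now: v0=-2 v1=-2 v2=0

Answer: 0,1 1,2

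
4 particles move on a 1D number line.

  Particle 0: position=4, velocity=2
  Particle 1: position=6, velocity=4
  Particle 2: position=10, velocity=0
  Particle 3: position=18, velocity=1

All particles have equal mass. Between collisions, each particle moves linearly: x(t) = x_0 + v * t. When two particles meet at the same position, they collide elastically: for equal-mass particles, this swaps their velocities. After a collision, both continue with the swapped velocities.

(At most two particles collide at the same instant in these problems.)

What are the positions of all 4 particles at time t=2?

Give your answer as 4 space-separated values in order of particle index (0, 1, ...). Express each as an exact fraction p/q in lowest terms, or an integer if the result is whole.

Collision at t=1: particles 1 and 2 swap velocities; positions: p0=6 p1=10 p2=10 p3=19; velocities now: v0=2 v1=0 v2=4 v3=1
Advance to t=2 (no further collisions before then); velocities: v0=2 v1=0 v2=4 v3=1; positions = 8 10 14 20

Answer: 8 10 14 20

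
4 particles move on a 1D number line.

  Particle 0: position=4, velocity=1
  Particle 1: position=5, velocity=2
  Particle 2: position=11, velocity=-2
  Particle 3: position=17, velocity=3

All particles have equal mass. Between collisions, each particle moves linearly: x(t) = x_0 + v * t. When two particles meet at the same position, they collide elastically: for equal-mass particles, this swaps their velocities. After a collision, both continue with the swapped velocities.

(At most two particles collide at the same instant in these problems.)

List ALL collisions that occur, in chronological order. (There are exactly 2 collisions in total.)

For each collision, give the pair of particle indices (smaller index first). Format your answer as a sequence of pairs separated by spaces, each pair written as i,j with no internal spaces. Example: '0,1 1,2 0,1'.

Collision at t=3/2: particles 1 and 2 swap velocities; positions: p0=11/2 p1=8 p2=8 p3=43/2; velocities now: v0=1 v1=-2 v2=2 v3=3
Collision at t=7/3: particles 0 and 1 swap velocities; positions: p0=19/3 p1=19/3 p2=29/3 p3=24; velocities now: v0=-2 v1=1 v2=2 v3=3

Answer: 1,2 0,1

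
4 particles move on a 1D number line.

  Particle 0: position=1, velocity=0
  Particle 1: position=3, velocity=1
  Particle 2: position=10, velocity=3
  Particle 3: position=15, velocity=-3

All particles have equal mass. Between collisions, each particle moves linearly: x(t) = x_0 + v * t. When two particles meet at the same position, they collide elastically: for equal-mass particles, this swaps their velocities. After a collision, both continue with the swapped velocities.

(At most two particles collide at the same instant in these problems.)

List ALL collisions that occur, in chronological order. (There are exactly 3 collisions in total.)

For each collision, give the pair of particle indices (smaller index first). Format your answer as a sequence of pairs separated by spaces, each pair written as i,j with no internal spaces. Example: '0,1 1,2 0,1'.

Collision at t=5/6: particles 2 and 3 swap velocities; positions: p0=1 p1=23/6 p2=25/2 p3=25/2; velocities now: v0=0 v1=1 v2=-3 v3=3
Collision at t=3: particles 1 and 2 swap velocities; positions: p0=1 p1=6 p2=6 p3=19; velocities now: v0=0 v1=-3 v2=1 v3=3
Collision at t=14/3: particles 0 and 1 swap velocities; positions: p0=1 p1=1 p2=23/3 p3=24; velocities now: v0=-3 v1=0 v2=1 v3=3

Answer: 2,3 1,2 0,1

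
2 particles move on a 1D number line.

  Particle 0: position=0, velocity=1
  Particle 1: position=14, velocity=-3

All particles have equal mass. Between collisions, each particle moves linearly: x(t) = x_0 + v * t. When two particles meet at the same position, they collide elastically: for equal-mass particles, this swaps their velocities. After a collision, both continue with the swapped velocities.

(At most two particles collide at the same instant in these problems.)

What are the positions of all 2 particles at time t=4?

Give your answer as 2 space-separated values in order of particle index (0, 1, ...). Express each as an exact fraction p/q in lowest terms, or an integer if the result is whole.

Collision at t=7/2: particles 0 and 1 swap velocities; positions: p0=7/2 p1=7/2; velocities now: v0=-3 v1=1
Advance to t=4 (no further collisions before then); velocities: v0=-3 v1=1; positions = 2 4

Answer: 2 4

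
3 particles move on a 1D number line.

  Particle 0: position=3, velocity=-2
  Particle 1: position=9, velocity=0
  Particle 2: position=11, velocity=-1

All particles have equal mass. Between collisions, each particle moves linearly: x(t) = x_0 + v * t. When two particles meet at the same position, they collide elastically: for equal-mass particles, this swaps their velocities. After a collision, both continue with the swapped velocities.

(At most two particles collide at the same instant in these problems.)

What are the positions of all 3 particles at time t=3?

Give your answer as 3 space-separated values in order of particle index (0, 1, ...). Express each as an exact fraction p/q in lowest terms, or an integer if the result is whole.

Collision at t=2: particles 1 and 2 swap velocities; positions: p0=-1 p1=9 p2=9; velocities now: v0=-2 v1=-1 v2=0
Advance to t=3 (no further collisions before then); velocities: v0=-2 v1=-1 v2=0; positions = -3 8 9

Answer: -3 8 9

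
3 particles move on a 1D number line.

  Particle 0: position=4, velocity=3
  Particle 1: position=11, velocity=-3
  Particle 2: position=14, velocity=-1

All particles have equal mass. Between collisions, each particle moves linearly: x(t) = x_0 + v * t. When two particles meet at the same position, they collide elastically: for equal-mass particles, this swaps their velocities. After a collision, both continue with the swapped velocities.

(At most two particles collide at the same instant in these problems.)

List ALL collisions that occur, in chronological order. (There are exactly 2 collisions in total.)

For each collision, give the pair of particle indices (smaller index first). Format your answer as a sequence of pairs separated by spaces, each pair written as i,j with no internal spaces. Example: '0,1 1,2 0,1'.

Collision at t=7/6: particles 0 and 1 swap velocities; positions: p0=15/2 p1=15/2 p2=77/6; velocities now: v0=-3 v1=3 v2=-1
Collision at t=5/2: particles 1 and 2 swap velocities; positions: p0=7/2 p1=23/2 p2=23/2; velocities now: v0=-3 v1=-1 v2=3

Answer: 0,1 1,2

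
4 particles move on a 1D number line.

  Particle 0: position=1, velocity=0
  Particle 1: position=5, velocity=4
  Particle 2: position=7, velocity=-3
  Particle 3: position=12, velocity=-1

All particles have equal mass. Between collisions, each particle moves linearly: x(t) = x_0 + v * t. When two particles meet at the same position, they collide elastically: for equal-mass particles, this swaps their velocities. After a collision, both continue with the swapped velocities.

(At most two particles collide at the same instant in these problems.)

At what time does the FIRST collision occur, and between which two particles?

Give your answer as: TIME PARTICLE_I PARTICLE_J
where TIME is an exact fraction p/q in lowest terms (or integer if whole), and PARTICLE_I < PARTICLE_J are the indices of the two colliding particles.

Pair (0,1): pos 1,5 vel 0,4 -> not approaching (rel speed -4 <= 0)
Pair (1,2): pos 5,7 vel 4,-3 -> gap=2, closing at 7/unit, collide at t=2/7
Pair (2,3): pos 7,12 vel -3,-1 -> not approaching (rel speed -2 <= 0)
Earliest collision: t=2/7 between 1 and 2

Answer: 2/7 1 2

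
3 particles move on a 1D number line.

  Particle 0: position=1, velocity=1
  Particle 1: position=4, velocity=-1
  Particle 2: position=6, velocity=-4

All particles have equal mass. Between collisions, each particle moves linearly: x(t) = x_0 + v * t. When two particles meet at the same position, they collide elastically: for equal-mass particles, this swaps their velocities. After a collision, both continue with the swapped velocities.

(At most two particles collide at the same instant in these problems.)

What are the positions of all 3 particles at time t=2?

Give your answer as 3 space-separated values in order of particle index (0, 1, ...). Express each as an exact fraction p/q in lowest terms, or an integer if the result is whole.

Collision at t=2/3: particles 1 and 2 swap velocities; positions: p0=5/3 p1=10/3 p2=10/3; velocities now: v0=1 v1=-4 v2=-1
Collision at t=1: particles 0 and 1 swap velocities; positions: p0=2 p1=2 p2=3; velocities now: v0=-4 v1=1 v2=-1
Collision at t=3/2: particles 1 and 2 swap velocities; positions: p0=0 p1=5/2 p2=5/2; velocities now: v0=-4 v1=-1 v2=1
Advance to t=2 (no further collisions before then); velocities: v0=-4 v1=-1 v2=1; positions = -2 2 3

Answer: -2 2 3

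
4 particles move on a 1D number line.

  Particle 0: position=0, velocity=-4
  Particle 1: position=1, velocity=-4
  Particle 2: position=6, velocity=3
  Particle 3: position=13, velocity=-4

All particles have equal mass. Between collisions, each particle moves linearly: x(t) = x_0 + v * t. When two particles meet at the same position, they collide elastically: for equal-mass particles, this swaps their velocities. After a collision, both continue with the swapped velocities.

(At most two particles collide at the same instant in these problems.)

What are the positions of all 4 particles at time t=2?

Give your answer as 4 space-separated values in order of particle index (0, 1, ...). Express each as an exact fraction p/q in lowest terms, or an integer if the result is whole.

Collision at t=1: particles 2 and 3 swap velocities; positions: p0=-4 p1=-3 p2=9 p3=9; velocities now: v0=-4 v1=-4 v2=-4 v3=3
Advance to t=2 (no further collisions before then); velocities: v0=-4 v1=-4 v2=-4 v3=3; positions = -8 -7 5 12

Answer: -8 -7 5 12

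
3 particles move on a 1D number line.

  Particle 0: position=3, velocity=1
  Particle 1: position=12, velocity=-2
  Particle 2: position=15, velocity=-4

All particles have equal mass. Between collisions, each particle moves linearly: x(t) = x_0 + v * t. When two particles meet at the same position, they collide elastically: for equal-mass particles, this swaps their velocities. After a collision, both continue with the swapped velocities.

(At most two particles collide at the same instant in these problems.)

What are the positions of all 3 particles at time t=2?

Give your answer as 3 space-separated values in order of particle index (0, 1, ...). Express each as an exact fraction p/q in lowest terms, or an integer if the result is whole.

Answer: 5 7 8

Derivation:
Collision at t=3/2: particles 1 and 2 swap velocities; positions: p0=9/2 p1=9 p2=9; velocities now: v0=1 v1=-4 v2=-2
Advance to t=2 (no further collisions before then); velocities: v0=1 v1=-4 v2=-2; positions = 5 7 8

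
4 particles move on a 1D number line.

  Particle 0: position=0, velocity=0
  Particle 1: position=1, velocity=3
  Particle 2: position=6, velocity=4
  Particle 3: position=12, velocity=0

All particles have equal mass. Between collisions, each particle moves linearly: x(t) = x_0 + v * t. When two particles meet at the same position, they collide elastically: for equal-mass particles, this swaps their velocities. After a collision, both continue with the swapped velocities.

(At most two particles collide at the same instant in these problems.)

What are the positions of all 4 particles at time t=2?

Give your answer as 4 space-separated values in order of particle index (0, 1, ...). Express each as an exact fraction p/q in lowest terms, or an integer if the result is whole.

Answer: 0 7 12 14

Derivation:
Collision at t=3/2: particles 2 and 3 swap velocities; positions: p0=0 p1=11/2 p2=12 p3=12; velocities now: v0=0 v1=3 v2=0 v3=4
Advance to t=2 (no further collisions before then); velocities: v0=0 v1=3 v2=0 v3=4; positions = 0 7 12 14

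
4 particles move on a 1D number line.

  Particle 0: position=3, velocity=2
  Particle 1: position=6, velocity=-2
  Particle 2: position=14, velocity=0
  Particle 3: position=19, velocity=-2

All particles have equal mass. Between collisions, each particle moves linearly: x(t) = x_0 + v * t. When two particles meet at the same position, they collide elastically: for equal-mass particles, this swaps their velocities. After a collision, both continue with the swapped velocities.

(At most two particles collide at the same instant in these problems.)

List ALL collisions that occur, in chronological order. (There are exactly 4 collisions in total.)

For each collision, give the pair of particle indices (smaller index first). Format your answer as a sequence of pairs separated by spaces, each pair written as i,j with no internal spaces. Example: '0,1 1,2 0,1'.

Collision at t=3/4: particles 0 and 1 swap velocities; positions: p0=9/2 p1=9/2 p2=14 p3=35/2; velocities now: v0=-2 v1=2 v2=0 v3=-2
Collision at t=5/2: particles 2 and 3 swap velocities; positions: p0=1 p1=8 p2=14 p3=14; velocities now: v0=-2 v1=2 v2=-2 v3=0
Collision at t=4: particles 1 and 2 swap velocities; positions: p0=-2 p1=11 p2=11 p3=14; velocities now: v0=-2 v1=-2 v2=2 v3=0
Collision at t=11/2: particles 2 and 3 swap velocities; positions: p0=-5 p1=8 p2=14 p3=14; velocities now: v0=-2 v1=-2 v2=0 v3=2

Answer: 0,1 2,3 1,2 2,3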